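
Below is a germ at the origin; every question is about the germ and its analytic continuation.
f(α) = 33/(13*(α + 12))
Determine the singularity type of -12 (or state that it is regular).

The point is a pole of order 1.

The denominator factor α + 12 vanishes at -12 and appears to the power 1; the numerator there equals 33/13, nonzero, and no other factor vanishes.
Hence a pole whose order is the multiplicity, 1.


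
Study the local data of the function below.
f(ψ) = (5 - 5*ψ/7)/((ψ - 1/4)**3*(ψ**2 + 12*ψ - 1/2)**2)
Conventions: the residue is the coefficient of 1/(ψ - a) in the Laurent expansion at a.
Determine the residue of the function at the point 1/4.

At the order-3 pole 1/4 set g(ψ) = (ψ - (1/4))^3*f(ψ) = (5 - 5*ψ/7)/(ψ**2 + 12*ψ - 1/2)**2.
Order-3 pole: residue = g''(a)/2; g''(1/4) = 298987520/2825761, so the residue is 149493760/2825761.

The residue is 149493760/2825761.


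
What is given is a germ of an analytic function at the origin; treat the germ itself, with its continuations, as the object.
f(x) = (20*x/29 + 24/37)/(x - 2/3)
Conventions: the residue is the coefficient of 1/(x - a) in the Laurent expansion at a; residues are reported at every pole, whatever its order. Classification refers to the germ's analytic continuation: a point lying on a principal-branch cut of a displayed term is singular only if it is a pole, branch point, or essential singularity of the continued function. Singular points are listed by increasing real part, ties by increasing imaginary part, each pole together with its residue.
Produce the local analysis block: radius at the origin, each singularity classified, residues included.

Radius of convergence at 0: 2/3.
At 2/3: a pole of order 1; residue 3568/3219.

Denominator factor (x - 2/3): pole of order 1 at 2/3, modulus 2/3.
The radius of convergence is the smallest modulus among the singular points: 2/3.
At the order-1 pole 2/3 set g(x) = (x - (2/3))*f(x) = 20*x/29 + 24/37.
Simple pole: residue = g(a) at a = 2/3, which is 3568/3219.


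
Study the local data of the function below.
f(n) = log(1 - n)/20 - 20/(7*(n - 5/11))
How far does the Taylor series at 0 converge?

Denominator factor (n - 5/11): pole of order 1 at 5/11, modulus 5/11.
Branch term (1/20)*log(1 - n/(1)): its argument vanishes at n = 1, a logarithmic branch point, modulus 1.
The radius of convergence is the smallest modulus among the singular points: 5/11.

The radius of convergence is 5/11.


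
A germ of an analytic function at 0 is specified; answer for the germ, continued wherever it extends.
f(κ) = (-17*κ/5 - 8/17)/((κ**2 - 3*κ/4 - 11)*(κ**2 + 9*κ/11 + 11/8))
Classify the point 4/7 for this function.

Denominator factors: κ**2 - 3*κ/4 - 11 = -544/49 at κ = 4/7; κ**2 + 9*κ/11 + 11/8 = 9353/4312 at κ = 4/7 — none vanishes.
So the germ continues analytically to 4/7.

The point is a regular point.


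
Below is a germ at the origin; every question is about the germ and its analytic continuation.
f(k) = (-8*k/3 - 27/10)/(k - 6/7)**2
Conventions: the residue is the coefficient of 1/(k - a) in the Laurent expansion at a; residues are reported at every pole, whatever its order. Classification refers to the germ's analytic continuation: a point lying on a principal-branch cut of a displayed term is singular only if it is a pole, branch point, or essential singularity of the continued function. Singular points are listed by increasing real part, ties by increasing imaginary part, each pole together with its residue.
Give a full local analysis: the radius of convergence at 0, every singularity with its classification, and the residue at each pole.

Denominator factor (k - 6/7)^2: pole of order 2 at 6/7, modulus 6/7.
The radius of convergence is the smallest modulus among the singular points: 6/7.
At the order-2 pole 6/7 set g(k) = (k - (6/7))^2*f(k) = -8*k/3 - 27/10.
Order-2 pole: residue = g'(a); g'(6/7) = -8/3, so the residue is -8/3.

Radius of convergence at 0: 6/7.
At 6/7: a pole of order 2; residue -8/3.


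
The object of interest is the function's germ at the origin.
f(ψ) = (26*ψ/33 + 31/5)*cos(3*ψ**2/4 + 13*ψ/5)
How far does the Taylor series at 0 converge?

The factor cos(3*ψ**2/4 + 13*ψ/5) is entire and contributes no finite singular point.
The polynomial part has no poles.
No finite singular points: the Taylor series at 0 converges everywhere.

The radius of convergence is infinite.


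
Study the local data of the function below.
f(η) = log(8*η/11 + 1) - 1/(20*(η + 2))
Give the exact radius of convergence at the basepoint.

The radius of convergence is 11/8.

Denominator factor (η + 2): pole of order 1 at -2, modulus 2.
Branch term (1)*log(1 - η/(-11/8)): its argument vanishes at η = -11/8, a logarithmic branch point, modulus 11/8.
The radius of convergence is the smallest modulus among the singular points: 11/8.


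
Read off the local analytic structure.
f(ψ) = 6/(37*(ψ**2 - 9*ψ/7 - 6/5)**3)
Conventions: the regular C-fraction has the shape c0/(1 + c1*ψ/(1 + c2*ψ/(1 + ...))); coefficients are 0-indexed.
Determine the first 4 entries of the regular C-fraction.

Taylor coefficients (expand at 0): a_0 = -125/1332, a_1 = 625/2072, a_2 = -14375/16317, a_3 = 1315625/609168.
c0 = a_0 = -125/1332. Peel one level at a time: if S = 1 + c*ψ/S' with S'(0) = 1, then c is the ψ-coefficient of S and S' = c*ψ/(S - 1).
S_1 = c0/f = 1 + (45/14)*ψ + (185/196)*ψ^2 + ...; c1 = 45/14.
S_2 = c1*ψ/(S_1 - 1) = 1 + (-37/126)*ψ + (10877/7938)*ψ^2 + ...; c2 = -37/126.
S_3 = c2*ψ/(S_2 - 1) = 1 + (10877/2331)*ψ + ...; c3 = 10877/2331.

The regular C-fraction coefficients are [-125/1332, 45/14, -37/126, 10877/2331].


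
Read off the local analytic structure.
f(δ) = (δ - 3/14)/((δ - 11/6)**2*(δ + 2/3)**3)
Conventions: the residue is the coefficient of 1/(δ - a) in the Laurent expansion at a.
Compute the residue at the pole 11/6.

The residue is -264/4375.

At the order-2 pole 11/6 set g(δ) = (δ - (11/6))^2*f(δ) = (δ - 3/14)/(δ + 2/3)**3.
Order-2 pole: residue = g'(a); g'(11/6) = -264/4375, so the residue is -264/4375.


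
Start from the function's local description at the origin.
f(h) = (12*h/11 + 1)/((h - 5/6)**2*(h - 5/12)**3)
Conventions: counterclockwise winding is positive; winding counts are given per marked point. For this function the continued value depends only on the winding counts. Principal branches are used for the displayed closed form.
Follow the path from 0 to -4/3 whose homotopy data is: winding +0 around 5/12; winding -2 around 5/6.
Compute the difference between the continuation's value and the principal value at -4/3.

The function is rational, hence single-valued: continuing it around any pole returns the same value, so the difference is 0.

Continued minus principal equals 0.


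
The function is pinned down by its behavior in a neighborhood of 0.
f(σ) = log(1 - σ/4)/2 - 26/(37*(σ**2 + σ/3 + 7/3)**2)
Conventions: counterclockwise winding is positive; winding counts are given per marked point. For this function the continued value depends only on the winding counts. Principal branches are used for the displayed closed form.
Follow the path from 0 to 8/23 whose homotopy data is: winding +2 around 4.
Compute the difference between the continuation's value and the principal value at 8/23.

Continued minus principal equals (2)*pi*i.

The rational part is single-valued and drops out of the difference; each branch term changes only by its own monodromy.
(1/2)*log(1 - σ/(4)): each positive loop around 4 adds 2*pi*i to the log, so winding +2 contributes (1/2)*(2)*2*pi*i = (2)*pi*i.
Summing the contributions at σ = 8/23 gives (2)*pi*i.


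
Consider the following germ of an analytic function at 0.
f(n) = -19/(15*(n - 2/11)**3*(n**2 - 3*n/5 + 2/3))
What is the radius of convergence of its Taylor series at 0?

The radius of convergence is 2/11.

Denominator factor (n - 2/11)^3: pole of order 3 at 2/11, modulus 2/11.
Denominator factor (n**2 - 3*n/5 + 2/3): discriminant -173/75, complex-conjugate roots (3/10) + ((1/30)*sqrt(519))*i and (3/10) - ((1/30)*sqrt(519))*i; poles of order 1, moduli (1/3)*sqrt(6) and (1/3)*sqrt(6).
The radius of convergence is the smallest modulus among the singular points: 2/11.


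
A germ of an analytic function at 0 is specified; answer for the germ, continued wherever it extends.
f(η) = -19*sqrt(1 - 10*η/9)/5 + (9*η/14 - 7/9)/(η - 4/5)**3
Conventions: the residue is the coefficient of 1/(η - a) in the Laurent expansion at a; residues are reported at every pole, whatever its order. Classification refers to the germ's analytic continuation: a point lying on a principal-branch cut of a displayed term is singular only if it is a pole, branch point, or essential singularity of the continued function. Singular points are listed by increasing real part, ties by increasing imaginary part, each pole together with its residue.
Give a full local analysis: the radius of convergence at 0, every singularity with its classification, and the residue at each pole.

Denominator factor (η - 4/5)^3: pole of order 3 at 4/5, modulus 4/5.
Branch term (-19/5)*sqrt(1 - η/(9/10)): its argument vanishes at η = 9/10, a square-root branch point, modulus 9/10.
The radius of convergence is the smallest modulus among the singular points: 4/5.
The branch term is analytic at 4/5 and contributes nothing to the residue; only the rational part matters.
At the order-3 pole 4/5 set g(η) = (η - (4/5))^3*(rational part) = 9*η/14 - 7/9.
Order-3 pole: residue = g''(a)/2; g''(4/5) = 0, so the residue is 0.
List the singular points by increasing real part (a conjugate pair: the negative imaginary part first).

Radius of convergence at 0: 4/5.
At 4/5: a pole of order 3; residue 0.
At 9/10: an algebraic (square-root) branch point.


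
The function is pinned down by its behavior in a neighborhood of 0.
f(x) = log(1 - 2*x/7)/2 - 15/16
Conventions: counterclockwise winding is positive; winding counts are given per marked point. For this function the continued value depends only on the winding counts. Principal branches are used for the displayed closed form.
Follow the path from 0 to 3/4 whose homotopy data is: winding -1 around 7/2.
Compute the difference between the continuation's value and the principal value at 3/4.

Continued minus principal equals -pi*i.

The rational part is single-valued and drops out of the difference; each branch term changes only by its own monodromy.
(1/2)*log(1 - x/(7/2)): each positive loop around 7/2 adds 2*pi*i to the log, so winding -1 contributes (1/2)*(-1)*2*pi*i = -pi*i.
Summing the contributions at x = 3/4 gives -pi*i.


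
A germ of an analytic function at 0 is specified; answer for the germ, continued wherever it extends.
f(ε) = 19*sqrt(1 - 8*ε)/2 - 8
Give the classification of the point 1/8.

The term (19/2)*sqrt(1 - ε/(1/8)) has argument 1 - 1/8/(1/8) = 0 at 1/8: a square-root (algebraic, two-sheeted) branch point; the remaining terms are analytic or single-valued there.

The point is an algebraic (square-root) branch point.


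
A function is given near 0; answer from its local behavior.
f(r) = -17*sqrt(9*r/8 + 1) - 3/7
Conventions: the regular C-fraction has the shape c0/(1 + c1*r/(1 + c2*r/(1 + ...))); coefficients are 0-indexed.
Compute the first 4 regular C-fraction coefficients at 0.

The regular C-fraction coefficients are [-122/7, -1071/1952, 405/488, 61/640].

Taylor coefficients (expand at 0): a_0 = -122/7, a_1 = -153/16, a_2 = 1377/512, a_3 = -12393/8192.
c0 = a_0 = -122/7. Peel one level at a time: if S = 1 + c*r/S' with S'(0) = 1, then c is the r-coefficient of S and S' = c*r/(S - 1).
S_1 = c0/f = 1 + (-1071/1952)*r + (433755/952576)*r^2 + ...; c1 = -1071/1952.
S_2 = c1*r/(S_1 - 1) = 1 + (405/488)*r + (-81/1024)*r^2 + ...; c2 = 405/488.
S_3 = c2*r/(S_2 - 1) = 1 + (61/640)*r + ...; c3 = 61/640.


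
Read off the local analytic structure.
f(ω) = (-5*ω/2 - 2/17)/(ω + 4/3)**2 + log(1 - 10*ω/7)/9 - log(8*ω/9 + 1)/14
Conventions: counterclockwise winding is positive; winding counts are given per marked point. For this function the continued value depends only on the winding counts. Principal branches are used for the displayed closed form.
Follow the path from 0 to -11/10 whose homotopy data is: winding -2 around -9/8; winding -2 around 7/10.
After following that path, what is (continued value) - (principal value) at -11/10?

Continued minus principal equals -(10/63)*pi*i.

The rational part is single-valued and drops out of the difference; each branch term changes only by its own monodromy.
(1/9)*log(1 - ω/(7/10)): each positive loop around 7/10 adds 2*pi*i to the log, so winding -2 contributes (1/9)*(-2)*2*pi*i = -(4/9)*pi*i.
(-1/14)*log(1 - ω/(-9/8)): each positive loop around -9/8 adds 2*pi*i to the log, so winding -2 contributes (-1/14)*(-2)*2*pi*i = (2/7)*pi*i.
Summing the contributions at ω = -11/10 gives -(10/63)*pi*i.


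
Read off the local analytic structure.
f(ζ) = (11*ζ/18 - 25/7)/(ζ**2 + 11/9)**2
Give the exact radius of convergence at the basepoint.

The radius of convergence is (1/3)*sqrt(11).

Denominator factor (ζ**2 + 11/9)^2: discriminant -44/9, complex-conjugate roots ((1/3)*sqrt(11))*i and -((1/3)*sqrt(11))*i; poles of order 2, moduli (1/3)*sqrt(11) and (1/3)*sqrt(11).
The radius of convergence is the smallest modulus among the singular points: (1/3)*sqrt(11).


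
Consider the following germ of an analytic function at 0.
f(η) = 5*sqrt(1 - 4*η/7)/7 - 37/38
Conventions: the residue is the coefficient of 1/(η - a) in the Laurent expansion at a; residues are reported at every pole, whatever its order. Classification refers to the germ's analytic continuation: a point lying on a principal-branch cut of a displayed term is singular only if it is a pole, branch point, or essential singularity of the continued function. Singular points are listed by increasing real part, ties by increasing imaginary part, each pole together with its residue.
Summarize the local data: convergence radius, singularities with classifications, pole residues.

Radius of convergence at 0: 7/4.
At 7/4: an algebraic (square-root) branch point.

Branch term (5/7)*sqrt(1 - η/(7/4)): its argument vanishes at η = 7/4, a square-root branch point, modulus 7/4.
The radius of convergence is the smallest modulus among the singular points: 7/4.


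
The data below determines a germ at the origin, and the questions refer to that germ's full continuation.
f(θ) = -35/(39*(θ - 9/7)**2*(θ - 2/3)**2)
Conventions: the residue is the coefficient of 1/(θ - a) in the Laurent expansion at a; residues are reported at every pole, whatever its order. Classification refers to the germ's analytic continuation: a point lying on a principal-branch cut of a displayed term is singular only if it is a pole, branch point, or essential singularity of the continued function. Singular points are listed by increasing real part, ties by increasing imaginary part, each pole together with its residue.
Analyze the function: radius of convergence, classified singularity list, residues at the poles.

Radius of convergence at 0: 2/3.
At 2/3: a pole of order 2; residue -216090/28561.
At 9/7: a pole of order 2; residue 216090/28561.

Denominator factor (θ - 9/7)^2: pole of order 2 at 9/7, modulus 9/7.
Denominator factor (θ - 2/3)^2: pole of order 2 at 2/3, modulus 2/3.
The radius of convergence is the smallest modulus among the singular points: 2/3.
At the order-2 pole 2/3 set g(θ) = (θ - (2/3))^2*f(θ) = -35/(39*(θ - 9/7)**2).
Order-2 pole: residue = g'(a); g'(2/3) = -216090/28561, so the residue is -216090/28561.
At the order-2 pole 9/7 set g(θ) = (θ - (9/7))^2*f(θ) = -35/(39*(θ - 2/3)**2).
Order-2 pole: residue = g'(a); g'(9/7) = 216090/28561, so the residue is 216090/28561.
List the singular points by increasing real part (a conjugate pair: the negative imaginary part first).


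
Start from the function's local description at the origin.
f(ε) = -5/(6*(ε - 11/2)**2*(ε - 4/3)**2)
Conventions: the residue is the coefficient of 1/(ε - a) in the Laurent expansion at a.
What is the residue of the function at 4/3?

The residue is -72/3125.

At the order-2 pole 4/3 set g(ε) = (ε - (4/3))^2*f(ε) = -5/(6*(ε - 11/2)**2).
Order-2 pole: residue = g'(a); g'(4/3) = -72/3125, so the residue is -72/3125.


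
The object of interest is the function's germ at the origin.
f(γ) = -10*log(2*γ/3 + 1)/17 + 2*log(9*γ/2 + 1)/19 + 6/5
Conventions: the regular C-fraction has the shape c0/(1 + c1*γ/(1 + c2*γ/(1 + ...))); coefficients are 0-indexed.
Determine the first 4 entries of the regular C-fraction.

The regular C-fraction coefficients are [6/5, -395/5814, 10598347/918612, -81024740893/10047232956].

Taylor coefficients (expand at 0): a_0 = 6/5, a_1 = 79/969, a_2 = -10873/11628, a_3 = 328531/104652.
c0 = a_0 = 6/5. Peel one level at a time: if S = 1 + c*γ/S' with S'(0) = 1, then c is the γ-coefficient of S and S' = c*γ/(S - 1).
S_1 = c0/f = 1 + (-395/5814)*γ + (52991735/67605192)*γ^2 + ...; c1 = -395/5814.
S_2 = c1*γ/(S_1 - 1) = 1 + (10598347/918612)*γ + (250850591/2696112)*γ^2 + ...; c2 = 10598347/918612.
S_3 = c2*γ/(S_2 - 1) = 1 + (-81024740893/10047232956)*γ + ...; c3 = -81024740893/10047232956.


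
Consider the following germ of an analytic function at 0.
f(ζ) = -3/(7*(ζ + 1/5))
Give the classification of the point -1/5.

The denominator factor ζ + 1/5 vanishes at -1/5 and appears to the power 1; the numerator there equals -3/7, nonzero, and no other factor vanishes.
Hence a pole whose order is the multiplicity, 1.

The point is a pole of order 1.


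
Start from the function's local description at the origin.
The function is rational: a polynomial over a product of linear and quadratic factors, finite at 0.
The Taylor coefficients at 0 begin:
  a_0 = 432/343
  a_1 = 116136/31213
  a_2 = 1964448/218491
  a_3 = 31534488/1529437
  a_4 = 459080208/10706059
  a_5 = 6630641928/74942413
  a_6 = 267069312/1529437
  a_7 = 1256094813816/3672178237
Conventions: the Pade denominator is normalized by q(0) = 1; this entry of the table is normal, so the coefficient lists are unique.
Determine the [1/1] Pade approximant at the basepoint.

Taylor coefficients needed (read off): a_0 = 432/343, a_1 = 116136/31213, a_2 = 1964448/218491.
Write the denominator as Q(φ) = 1 + q1*φ. Requiring Q*f - P = O(φ^3) with deg P <= 1 kills the coefficients of φ^2..φ^2 in Q*f:
  φ^2: a_2 + q1*a_1 = 0, i.e. 1964448/218491 + (116136/31213)*q1 = 0.
Solving this linear system: q1 = -27284/11291.
The numerator is Q*f truncated at degree 1: P0 = a_0 = 432/343; P1 = a_1 + q1*a_0 = 34100424/50346569.

The Pade approximant has numerator coefficients [432/343, 34100424/50346569]; denominator coefficients [1, -27284/11291].


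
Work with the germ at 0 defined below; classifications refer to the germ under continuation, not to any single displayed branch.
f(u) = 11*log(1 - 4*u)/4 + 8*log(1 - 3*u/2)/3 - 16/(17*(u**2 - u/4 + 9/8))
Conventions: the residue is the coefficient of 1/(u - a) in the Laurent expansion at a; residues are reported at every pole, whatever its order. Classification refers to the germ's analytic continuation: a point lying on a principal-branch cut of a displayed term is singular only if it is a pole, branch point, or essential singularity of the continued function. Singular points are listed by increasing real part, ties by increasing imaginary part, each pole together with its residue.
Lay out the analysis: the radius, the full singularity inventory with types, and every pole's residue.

Denominator factor (u**2 - u/4 + 9/8): discriminant -71/16, complex-conjugate roots (1/8) + ((1/8)*sqrt(71))*i and (1/8) - ((1/8)*sqrt(71))*i; poles of order 1, moduli (3/4)*sqrt(2) and (3/4)*sqrt(2).
Branch term (8/3)*log(1 - u/(2/3)): its argument vanishes at u = 2/3, a logarithmic branch point, modulus 2/3.
Branch term (11/4)*log(1 - u/(1/4)): its argument vanishes at u = 1/4, a logarithmic branch point, modulus 1/4.
The radius of convergence is the smallest modulus among the singular points: 1/4.
The branch terms are analytic at (1/8) - ((1/8)*sqrt(71))*i and contribute nothing to the residue; only the rational part matters.
The factor u**2 - u/4 + 9/8 splits as (u - a)(u - a') with a = (1/8) - ((1/8)*sqrt(71))*i, a' = (1/8) + ((1/8)*sqrt(71))*i. At the order-1 pole a set g(u) = (u - a)*(rational part) = [-16/17] / (u - a').
Simple pole: residue = g(a) at a = (1/8) - ((1/8)*sqrt(71))*i, which is -((64/1207)*sqrt(71))*i.
The branch terms are analytic at (1/8) + ((1/8)*sqrt(71))*i and contribute nothing to the residue; only the rational part matters.
The factor u**2 - u/4 + 9/8 splits as (u - a)(u - a') with a = (1/8) + ((1/8)*sqrt(71))*i, a' = (1/8) - ((1/8)*sqrt(71))*i. At the order-1 pole a set g(u) = (u - a)*(rational part) = [-16/17] / (u - a').
Simple pole: residue = g(a) at a = (1/8) + ((1/8)*sqrt(71))*i, which is ((64/1207)*sqrt(71))*i.
List the singular points by increasing real part (a conjugate pair: the negative imaginary part first).

Radius of convergence at 0: 1/4.
At (1/8) - ((1/8)*sqrt(71))*i: a pole of order 1; residue -((64/1207)*sqrt(71))*i.
At (1/8) + ((1/8)*sqrt(71))*i: a pole of order 1; residue ((64/1207)*sqrt(71))*i.
At 1/4: a logarithmic branch point.
At 2/3: a logarithmic branch point.


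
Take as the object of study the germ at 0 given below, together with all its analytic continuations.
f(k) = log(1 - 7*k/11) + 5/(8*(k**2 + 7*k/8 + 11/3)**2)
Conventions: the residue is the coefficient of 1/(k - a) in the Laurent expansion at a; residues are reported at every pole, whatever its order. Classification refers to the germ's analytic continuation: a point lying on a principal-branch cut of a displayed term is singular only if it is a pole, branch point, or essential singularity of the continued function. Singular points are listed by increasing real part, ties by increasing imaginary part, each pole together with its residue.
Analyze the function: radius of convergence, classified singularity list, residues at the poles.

Radius of convergence at 0: 11/7.
At (-7/16) - ((1/48)*sqrt(8007))*i: a pole of order 2; residue ((1920/7123561)*sqrt(8007))*i.
At (-7/16) + ((1/48)*sqrt(8007))*i: a pole of order 2; residue -((1920/7123561)*sqrt(8007))*i.
At 11/7: a logarithmic branch point.

Denominator factor (k**2 + 7*k/8 + 11/3)^2: discriminant -2669/192, complex-conjugate roots (-7/16) + ((1/48)*sqrt(8007))*i and (-7/16) - ((1/48)*sqrt(8007))*i; poles of order 2, moduli (1/3)*sqrt(33) and (1/3)*sqrt(33).
Branch term (1)*log(1 - k/(11/7)): its argument vanishes at k = 11/7, a logarithmic branch point, modulus 11/7.
The radius of convergence is the smallest modulus among the singular points: 11/7.
The branch term is analytic at (-7/16) - ((1/48)*sqrt(8007))*i and contributes nothing to the residue; only the rational part matters.
The factor k**2 + 7*k/8 + 11/3 splits as (k - a)(k - a') with a = (-7/16) - ((1/48)*sqrt(8007))*i, a' = (-7/16) + ((1/48)*sqrt(8007))*i. At the order-2 pole a set g(k) = (k - a)^2*(rational part) = [5/8] / (k - a')^2.
Order-2 pole: residue = g'(a); g'((-7/16) - ((1/48)*sqrt(8007))*i) = ((1920/7123561)*sqrt(8007))*i, so the residue is ((1920/7123561)*sqrt(8007))*i.
The branch term is analytic at (-7/16) + ((1/48)*sqrt(8007))*i and contributes nothing to the residue; only the rational part matters.
The factor k**2 + 7*k/8 + 11/3 splits as (k - a)(k - a') with a = (-7/16) + ((1/48)*sqrt(8007))*i, a' = (-7/16) - ((1/48)*sqrt(8007))*i. At the order-2 pole a set g(k) = (k - a)^2*(rational part) = [5/8] / (k - a')^2.
Order-2 pole: residue = g'(a); g'((-7/16) + ((1/48)*sqrt(8007))*i) = -((1920/7123561)*sqrt(8007))*i, so the residue is -((1920/7123561)*sqrt(8007))*i.
List the singular points by increasing real part (a conjugate pair: the negative imaginary part first).


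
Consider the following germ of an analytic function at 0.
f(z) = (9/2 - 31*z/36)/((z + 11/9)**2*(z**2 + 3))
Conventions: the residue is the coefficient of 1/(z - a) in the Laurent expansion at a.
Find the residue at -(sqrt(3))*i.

The factor z**2 + 3 splits as (z - a)(z - a') with a = -(sqrt(3))*i, a' = (sqrt(3))*i. At the order-1 pole a set g(z) = (z - a)*f(z) = [(9/2 - 31*z/36)/(z + 11/9)**2] / (z - a').
Simple pole: residue = g(a) at a = -(sqrt(3))*i, which is (-18189/75712) - ((8181/75712)*sqrt(3))*i.

The residue is (-18189/75712) - ((8181/75712)*sqrt(3))*i.


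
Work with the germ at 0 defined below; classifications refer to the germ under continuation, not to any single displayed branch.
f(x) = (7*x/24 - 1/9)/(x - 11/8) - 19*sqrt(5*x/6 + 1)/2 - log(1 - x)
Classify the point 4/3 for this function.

The point is a regular point.

Denominator factors: x - 11/8 = -1/24 at x = 4/3 — none vanishes.
Branch term log(1 - x/(1)): argument at 4/3 is -1/3, nonzero, so 4/3 is not its branch point (a point on a principal cut is still regular for the continued germ).
Branch term sqrt(1 - x/(-6/5)): argument at 4/3 is 19/9, nonzero, so 4/3 is not its branch point (a point on a principal cut is still regular for the continued germ).
So the germ continues analytically to 4/3.


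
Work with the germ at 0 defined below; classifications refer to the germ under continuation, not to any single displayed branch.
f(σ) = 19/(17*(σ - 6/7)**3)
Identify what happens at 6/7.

The denominator factor σ - 6/7 vanishes at 6/7 and appears to the power 3; the numerator there equals 19/17, nonzero, and no other factor vanishes.
Hence a pole whose order is the multiplicity, 3.

The point is a pole of order 3.


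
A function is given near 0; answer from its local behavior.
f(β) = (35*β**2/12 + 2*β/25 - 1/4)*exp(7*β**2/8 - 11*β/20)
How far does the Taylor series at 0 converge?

The radius of convergence is infinite.

The factor exp(7*β**2/8 - 11*β/20) is entire and contributes no finite singular point.
The polynomial part has no poles.
No finite singular points: the Taylor series at 0 converges everywhere.


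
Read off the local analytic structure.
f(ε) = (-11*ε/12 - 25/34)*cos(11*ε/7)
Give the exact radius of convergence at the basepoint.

The factor cos(11*ε/7) is entire and contributes no finite singular point.
The polynomial part has no poles.
No finite singular points: the Taylor series at 0 converges everywhere.

The radius of convergence is infinite.


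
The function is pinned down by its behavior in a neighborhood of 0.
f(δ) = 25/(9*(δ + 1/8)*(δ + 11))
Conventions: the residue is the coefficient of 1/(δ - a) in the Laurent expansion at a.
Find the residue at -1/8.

The residue is 200/783.

At the order-1 pole -1/8 set g(δ) = (δ - (-1/8))*f(δ) = 25/(9*(δ + 11)).
Simple pole: residue = g(a) at a = -1/8, which is 200/783.


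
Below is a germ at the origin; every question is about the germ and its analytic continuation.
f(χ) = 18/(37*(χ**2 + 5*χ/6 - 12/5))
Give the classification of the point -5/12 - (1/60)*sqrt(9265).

The point is a pole of order 1.

The denominator factor χ**2 + 5*χ/6 - 12/5 vanishes at -5/12 - (1/60)*sqrt(9265) and appears to the power 1; the numerator there equals 18/37, nonzero, and no other factor vanishes.
Hence a pole whose order is the multiplicity, 1.


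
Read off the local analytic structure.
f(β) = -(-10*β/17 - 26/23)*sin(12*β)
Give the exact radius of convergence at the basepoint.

The factor -sin(12*β) is entire and contributes no finite singular point.
The polynomial part has no poles.
No finite singular points: the Taylor series at 0 converges everywhere.

The radius of convergence is infinite.


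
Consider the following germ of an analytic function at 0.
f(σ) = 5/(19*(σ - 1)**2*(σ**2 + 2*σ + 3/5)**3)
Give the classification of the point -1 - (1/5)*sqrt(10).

The point is a pole of order 3.

The denominator factor σ**2 + 2*σ + 3/5 vanishes at -1 - (1/5)*sqrt(10) and appears to the power 3; the numerator there equals 5/19, nonzero, and no other factor vanishes.
Hence a pole whose order is the multiplicity, 3.


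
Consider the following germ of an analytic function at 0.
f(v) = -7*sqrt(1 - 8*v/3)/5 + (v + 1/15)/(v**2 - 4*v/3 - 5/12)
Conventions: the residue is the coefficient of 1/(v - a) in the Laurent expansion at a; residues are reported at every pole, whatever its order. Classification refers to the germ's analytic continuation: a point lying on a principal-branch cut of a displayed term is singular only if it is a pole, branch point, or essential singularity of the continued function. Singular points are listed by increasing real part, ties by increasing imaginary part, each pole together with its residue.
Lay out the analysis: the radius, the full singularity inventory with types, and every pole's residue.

Denominator factor (v**2 - 4*v/3 - 5/12): discriminant 31/9, real irrational roots 2/3 + (1/6)*sqrt(31) and 2/3 - (1/6)*sqrt(31); poles of order 1, moduli 2/3 + (1/6)*sqrt(31) and -2/3 + (1/6)*sqrt(31).
Branch term (-7/5)*sqrt(1 - v/(3/8)): its argument vanishes at v = 3/8, a square-root branch point, modulus 3/8.
The radius of convergence is the smallest modulus among the singular points: -2/3 + (1/6)*sqrt(31).
The branch term is analytic at 2/3 - (1/6)*sqrt(31) and contributes nothing to the residue; only the rational part matters.
The factor v**2 - 4*v/3 - 5/12 splits as (v - a)(v - a') with a = 2/3 - (1/6)*sqrt(31), a' = 2/3 + (1/6)*sqrt(31). At the order-1 pole a set g(v) = (v - a)*(rational part) = [v + 1/15] / (v - a').
Simple pole: residue = g(a) at a = 2/3 - (1/6)*sqrt(31), which is 1/2 - (11/155)*sqrt(31).
The branch term is analytic at 2/3 + (1/6)*sqrt(31) and contributes nothing to the residue; only the rational part matters.
The factor v**2 - 4*v/3 - 5/12 splits as (v - a)(v - a') with a = 2/3 + (1/6)*sqrt(31), a' = 2/3 - (1/6)*sqrt(31). At the order-1 pole a set g(v) = (v - a)*(rational part) = [v + 1/15] / (v - a').
Simple pole: residue = g(a) at a = 2/3 + (1/6)*sqrt(31), which is 1/2 + (11/155)*sqrt(31).
List the singular points by increasing real part (a conjugate pair: the negative imaginary part first).

Radius of convergence at 0: -2/3 + (1/6)*sqrt(31).
At 2/3 - (1/6)*sqrt(31): a pole of order 1; residue 1/2 - (11/155)*sqrt(31).
At 3/8: an algebraic (square-root) branch point.
At 2/3 + (1/6)*sqrt(31): a pole of order 1; residue 1/2 + (11/155)*sqrt(31).


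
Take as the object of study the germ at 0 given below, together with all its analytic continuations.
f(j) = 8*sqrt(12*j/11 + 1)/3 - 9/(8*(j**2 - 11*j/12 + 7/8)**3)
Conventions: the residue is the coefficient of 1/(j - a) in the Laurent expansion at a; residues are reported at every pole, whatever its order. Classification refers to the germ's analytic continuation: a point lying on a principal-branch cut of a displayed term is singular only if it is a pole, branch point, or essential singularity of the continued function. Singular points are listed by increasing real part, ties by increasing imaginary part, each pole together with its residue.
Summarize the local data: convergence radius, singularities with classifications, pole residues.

Radius of convergence at 0: 11/12.
At -11/12: an algebraic (square-root) branch point.
At (11/24) - ((1/24)*sqrt(383))*i: a pole of order 3; residue -((1679616/56181887)*sqrt(383))*i.
At (11/24) + ((1/24)*sqrt(383))*i: a pole of order 3; residue ((1679616/56181887)*sqrt(383))*i.

Denominator factor (j**2 - 11*j/12 + 7/8)^3: discriminant -383/144, complex-conjugate roots (11/24) + ((1/24)*sqrt(383))*i and (11/24) - ((1/24)*sqrt(383))*i; poles of order 3, moduli (1/4)*sqrt(14) and (1/4)*sqrt(14).
Branch term (8/3)*sqrt(1 - j/(-11/12)): its argument vanishes at j = -11/12, a square-root branch point, modulus 11/12.
The radius of convergence is the smallest modulus among the singular points: 11/12.
The branch term is analytic at (11/24) - ((1/24)*sqrt(383))*i and contributes nothing to the residue; only the rational part matters.
The factor j**2 - 11*j/12 + 7/8 splits as (j - a)(j - a') with a = (11/24) - ((1/24)*sqrt(383))*i, a' = (11/24) + ((1/24)*sqrt(383))*i. At the order-3 pole a set g(j) = (j - a)^3*(rational part) = [-9/8] / (j - a')^3.
Order-3 pole: residue = g''(a)/2; g''((11/24) - ((1/24)*sqrt(383))*i) = -((3359232/56181887)*sqrt(383))*i, so the residue is -((1679616/56181887)*sqrt(383))*i.
The branch term is analytic at (11/24) + ((1/24)*sqrt(383))*i and contributes nothing to the residue; only the rational part matters.
The factor j**2 - 11*j/12 + 7/8 splits as (j - a)(j - a') with a = (11/24) + ((1/24)*sqrt(383))*i, a' = (11/24) - ((1/24)*sqrt(383))*i. At the order-3 pole a set g(j) = (j - a)^3*(rational part) = [-9/8] / (j - a')^3.
Order-3 pole: residue = g''(a)/2; g''((11/24) + ((1/24)*sqrt(383))*i) = ((3359232/56181887)*sqrt(383))*i, so the residue is ((1679616/56181887)*sqrt(383))*i.
List the singular points by increasing real part (a conjugate pair: the negative imaginary part first).


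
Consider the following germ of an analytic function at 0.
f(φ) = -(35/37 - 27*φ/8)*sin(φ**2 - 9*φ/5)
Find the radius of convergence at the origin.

The radius of convergence is infinite.

The factor -sin(φ**2 - 9*φ/5) is entire and contributes no finite singular point.
The polynomial part has no poles.
No finite singular points: the Taylor series at 0 converges everywhere.


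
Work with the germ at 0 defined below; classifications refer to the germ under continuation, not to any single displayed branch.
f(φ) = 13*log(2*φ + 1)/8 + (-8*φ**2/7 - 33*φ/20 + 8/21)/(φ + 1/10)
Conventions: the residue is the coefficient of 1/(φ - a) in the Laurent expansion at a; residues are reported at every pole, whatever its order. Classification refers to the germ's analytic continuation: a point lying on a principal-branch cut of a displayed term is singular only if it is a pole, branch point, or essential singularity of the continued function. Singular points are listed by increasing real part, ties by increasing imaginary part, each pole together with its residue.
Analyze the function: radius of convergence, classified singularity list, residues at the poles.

Radius of convergence at 0: 1/10.
At -1/2: a logarithmic branch point.
At -1/10: a pole of order 1; residue 449/840.

Denominator factor (φ + 1/10): pole of order 1 at -1/10, modulus 1/10.
Branch term (13/8)*log(1 - φ/(-1/2)): its argument vanishes at φ = -1/2, a logarithmic branch point, modulus 1/2.
The radius of convergence is the smallest modulus among the singular points: 1/10.
The branch term is analytic at -1/10 and contributes nothing to the residue; only the rational part matters.
At the order-1 pole -1/10 set g(φ) = (φ - (-1/10))*(rational part) = -8*φ**2/7 - 33*φ/20 + 8/21.
Simple pole: residue = g(a) at a = -1/10, which is 449/840.
List the singular points by increasing real part (a conjugate pair: the negative imaginary part first).


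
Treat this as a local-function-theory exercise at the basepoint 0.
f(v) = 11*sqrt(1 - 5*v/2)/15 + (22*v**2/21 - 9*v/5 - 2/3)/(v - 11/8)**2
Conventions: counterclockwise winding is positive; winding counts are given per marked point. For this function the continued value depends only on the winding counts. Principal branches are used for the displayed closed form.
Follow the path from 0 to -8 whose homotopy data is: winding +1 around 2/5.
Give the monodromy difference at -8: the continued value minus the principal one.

Continued minus principal equals -(22/15)*sqrt(21).

The rational part is single-valued and drops out of the difference; each branch term changes only by its own monodromy.
(11/15)*sqrt(1 - v/(2/5)): winding +1 is odd, the square root flips sign, contributing -2*(11/15)*sqrt(1 - (-8)/(2/5)) = -2*(11/15)*sqrt(21) = -(22/15)*sqrt(21).
Summing the contributions at v = -8 gives -(22/15)*sqrt(21).


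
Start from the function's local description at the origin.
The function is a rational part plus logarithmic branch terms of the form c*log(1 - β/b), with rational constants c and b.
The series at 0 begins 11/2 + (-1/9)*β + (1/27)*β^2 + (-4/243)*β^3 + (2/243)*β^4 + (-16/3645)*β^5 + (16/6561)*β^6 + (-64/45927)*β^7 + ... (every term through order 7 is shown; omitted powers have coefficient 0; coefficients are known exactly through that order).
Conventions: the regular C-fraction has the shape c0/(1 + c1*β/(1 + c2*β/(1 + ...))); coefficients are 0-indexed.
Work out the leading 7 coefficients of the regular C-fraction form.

The regular C-fraction coefficients are [11/2, 2/99, 31/99, 11/93, 20/93, 31/225, 44/225].

Taylor coefficients (read off): a_0 = 11/2, a_1 = -1/9, a_2 = 1/27, a_3 = -4/243, a_4 = 2/243, a_5 = -16/3645, a_6 = 16/6561.
c0 = a_0 = 11/2. Peel one level at a time: if S = 1 + c*β/S' with S'(0) = 1, then c is the β-coefficient of S and S' = c*β/(S - 1).
S_1 = c0/f = 1 + (2/99)*β + (-62/9801)*β^2 + ...; c1 = 2/99.
S_2 = c1*β/(S_1 - 1) = 1 + (31/99)*β + (-1/27)*β^2 + ...; c2 = 31/99.
S_3 = c2*β/(S_2 - 1) = 1 + (11/93)*β + (-220/8649)*β^2 + ...; c3 = 11/93.
S_4 = c3*β/(S_3 - 1) = 1 + (20/93)*β + (-4/135)*β^2 + ...; c4 = 20/93.
S_5 = c4*β/(S_4 - 1) = 1 + (31/225)*β + (-1364/50625)*β^2 + ...; c5 = 31/225.
S_6 = c5*β/(S_5 - 1) = 1 + (44/225)*β + ...; c6 = 44/225.


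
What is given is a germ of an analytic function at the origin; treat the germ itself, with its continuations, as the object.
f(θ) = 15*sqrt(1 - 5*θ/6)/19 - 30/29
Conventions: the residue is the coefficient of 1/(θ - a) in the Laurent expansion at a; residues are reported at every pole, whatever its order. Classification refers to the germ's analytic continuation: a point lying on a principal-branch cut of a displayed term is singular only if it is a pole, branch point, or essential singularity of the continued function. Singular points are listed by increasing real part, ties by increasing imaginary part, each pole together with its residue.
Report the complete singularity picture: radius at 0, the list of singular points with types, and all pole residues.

Branch term (15/19)*sqrt(1 - θ/(6/5)): its argument vanishes at θ = 6/5, a square-root branch point, modulus 6/5.
The radius of convergence is the smallest modulus among the singular points: 6/5.

Radius of convergence at 0: 6/5.
At 6/5: an algebraic (square-root) branch point.


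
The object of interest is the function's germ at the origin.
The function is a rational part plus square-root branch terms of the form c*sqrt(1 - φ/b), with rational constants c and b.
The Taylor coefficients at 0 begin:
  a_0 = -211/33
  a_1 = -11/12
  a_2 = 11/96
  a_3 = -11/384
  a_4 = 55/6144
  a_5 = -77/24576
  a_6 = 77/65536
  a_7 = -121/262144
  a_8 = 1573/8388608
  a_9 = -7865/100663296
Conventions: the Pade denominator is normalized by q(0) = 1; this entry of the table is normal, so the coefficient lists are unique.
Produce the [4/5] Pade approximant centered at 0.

The Pade approximant has numerator coefficients [-211/33, -278051/38907, -252051/92224, -226051/553344, -1000255/53121024]; denominator coefficients [1, 4595/4716, 23065/75456, 3325/100608, 3475/4829184, -121/19316736].

Taylor coefficients needed (read off): a_0 = -211/33, a_1 = -11/12, a_2 = 11/96, a_3 = -11/384, a_4 = 55/6144, a_5 = -77/24576, a_6 = 77/65536, a_7 = -121/262144, a_8 = 1573/8388608, a_9 = -7865/100663296.
Write the denominator as Q(φ) = 1 + q1*φ + q2*φ^2 + q3*φ^3 + q4*φ^4 + q5*φ^5. Requiring Q*f - P = O(φ^10) with deg P <= 4 kills the coefficients of φ^5..φ^9 in Q*f:
  φ^5: a_5 + q1*a_4 + q2*a_3 + q3*a_2 + q4*a_1 + q5*a_0 = 0, i.e. -77/24576 + (55/6144)*q1 + (-11/384)*q2 + (11/96)*q3 + (-11/12)*q4 + (-211/33)*q5 = 0.
  φ^6: a_6 + q1*a_5 + q2*a_4 + q3*a_3 + q4*a_2 + q5*a_1 = 0, i.e. 77/65536 + (-77/24576)*q1 + (55/6144)*q2 + (-11/384)*q3 + (11/96)*q4 + (-11/12)*q5 = 0.
  φ^7: a_7 + q1*a_6 + q2*a_5 + q3*a_4 + q4*a_3 + q5*a_2 = 0, i.e. -121/262144 + (77/65536)*q1 + (-77/24576)*q2 + (55/6144)*q3 + (-11/384)*q4 + (11/96)*q5 = 0.
  φ^8: a_8 + q1*a_7 + q2*a_6 + q3*a_5 + q4*a_4 + q5*a_3 = 0, i.e. 1573/8388608 + (-121/262144)*q1 + (77/65536)*q2 + (-77/24576)*q3 + (55/6144)*q4 + (-11/384)*q5 = 0.
  φ^9: a_9 + q1*a_8 + q2*a_7 + q3*a_6 + q4*a_5 + q5*a_4 = 0, i.e. -7865/100663296 + (1573/8388608)*q1 + (-121/262144)*q2 + (77/65536)*q3 + (-77/24576)*q4 + (55/6144)*q5 = 0.
Solving this linear system: q1 = 4595/4716, q2 = 23065/75456, q3 = 3325/100608, q4 = 3475/4829184, q5 = -121/19316736.
The numerator is Q*f truncated at degree 4: P0 = a_0 = -211/33; P1 = a_1 + q1*a_0 = -278051/38907; P2 = a_2 + q1*a_1 + q2*a_0 = -252051/92224; P3 = a_3 + q1*a_2 + q2*a_1 + q3*a_0 = -226051/553344; P4 = a_4 + q1*a_3 + q2*a_2 + q3*a_1 + q4*a_0 = -1000255/53121024.
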